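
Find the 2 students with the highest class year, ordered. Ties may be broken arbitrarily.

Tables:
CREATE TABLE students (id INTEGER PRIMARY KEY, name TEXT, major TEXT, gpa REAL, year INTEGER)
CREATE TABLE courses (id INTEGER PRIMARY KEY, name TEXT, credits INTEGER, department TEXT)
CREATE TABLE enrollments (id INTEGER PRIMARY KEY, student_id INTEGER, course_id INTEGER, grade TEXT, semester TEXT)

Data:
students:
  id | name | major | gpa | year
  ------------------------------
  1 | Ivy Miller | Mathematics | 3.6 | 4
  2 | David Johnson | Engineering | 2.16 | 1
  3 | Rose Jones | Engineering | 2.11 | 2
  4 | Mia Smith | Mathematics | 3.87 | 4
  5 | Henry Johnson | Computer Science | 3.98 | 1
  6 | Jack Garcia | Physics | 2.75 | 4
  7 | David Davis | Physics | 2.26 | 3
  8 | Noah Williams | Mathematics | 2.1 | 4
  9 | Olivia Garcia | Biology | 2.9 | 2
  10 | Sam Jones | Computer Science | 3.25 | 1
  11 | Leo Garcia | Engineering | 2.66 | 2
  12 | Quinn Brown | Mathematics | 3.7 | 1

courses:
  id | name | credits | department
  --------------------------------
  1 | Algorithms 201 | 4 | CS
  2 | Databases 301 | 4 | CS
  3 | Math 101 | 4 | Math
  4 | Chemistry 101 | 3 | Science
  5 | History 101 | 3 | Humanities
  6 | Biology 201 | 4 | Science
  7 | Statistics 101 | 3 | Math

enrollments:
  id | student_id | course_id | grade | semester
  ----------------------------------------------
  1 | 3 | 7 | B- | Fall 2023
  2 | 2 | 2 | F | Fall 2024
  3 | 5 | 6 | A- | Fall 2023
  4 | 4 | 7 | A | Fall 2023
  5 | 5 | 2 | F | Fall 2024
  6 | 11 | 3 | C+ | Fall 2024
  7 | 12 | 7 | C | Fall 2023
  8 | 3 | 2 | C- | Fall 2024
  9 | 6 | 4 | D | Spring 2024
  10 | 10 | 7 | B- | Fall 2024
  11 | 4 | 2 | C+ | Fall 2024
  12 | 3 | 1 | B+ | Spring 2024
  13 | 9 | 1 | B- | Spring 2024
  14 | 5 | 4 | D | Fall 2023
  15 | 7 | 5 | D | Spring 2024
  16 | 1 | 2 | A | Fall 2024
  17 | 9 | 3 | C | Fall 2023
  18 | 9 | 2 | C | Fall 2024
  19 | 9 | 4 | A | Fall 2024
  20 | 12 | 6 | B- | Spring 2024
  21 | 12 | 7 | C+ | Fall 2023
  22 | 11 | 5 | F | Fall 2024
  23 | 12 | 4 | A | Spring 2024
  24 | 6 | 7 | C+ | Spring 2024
SELECT name, year FROM students ORDER BY year DESC LIMIT 2

Execution result:
name | year
Ivy Miller | 4
Mia Smith | 4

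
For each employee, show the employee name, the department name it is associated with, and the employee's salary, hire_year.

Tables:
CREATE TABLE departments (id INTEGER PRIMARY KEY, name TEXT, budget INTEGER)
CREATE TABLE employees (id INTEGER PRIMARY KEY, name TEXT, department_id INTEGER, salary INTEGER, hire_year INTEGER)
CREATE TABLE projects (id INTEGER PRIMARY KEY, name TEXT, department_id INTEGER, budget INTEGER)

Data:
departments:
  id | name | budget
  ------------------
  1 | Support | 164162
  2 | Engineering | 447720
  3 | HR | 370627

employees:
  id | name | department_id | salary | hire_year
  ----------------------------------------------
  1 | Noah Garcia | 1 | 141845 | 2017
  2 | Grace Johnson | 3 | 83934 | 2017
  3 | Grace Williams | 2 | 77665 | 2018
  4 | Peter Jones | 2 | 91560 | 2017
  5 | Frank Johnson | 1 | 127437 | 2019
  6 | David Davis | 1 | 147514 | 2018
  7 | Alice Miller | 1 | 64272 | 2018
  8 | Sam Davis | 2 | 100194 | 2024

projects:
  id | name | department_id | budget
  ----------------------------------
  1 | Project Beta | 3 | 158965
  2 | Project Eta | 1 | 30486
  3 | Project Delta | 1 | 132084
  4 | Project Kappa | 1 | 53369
SELECT c.name, p.name AS department, c.salary, c.hire_year FROM employees c JOIN departments p ON c.department_id = p.id

Execution result:
name | department | salary | hire_year
Noah Garcia | Support | 141845 | 2017
Grace Johnson | HR | 83934 | 2017
Grace Williams | Engineering | 77665 | 2018
Peter Jones | Engineering | 91560 | 2017
Frank Johnson | Support | 127437 | 2019
David Davis | Support | 147514 | 2018
Alice Miller | Support | 64272 | 2018
Sam Davis | Engineering | 100194 | 2024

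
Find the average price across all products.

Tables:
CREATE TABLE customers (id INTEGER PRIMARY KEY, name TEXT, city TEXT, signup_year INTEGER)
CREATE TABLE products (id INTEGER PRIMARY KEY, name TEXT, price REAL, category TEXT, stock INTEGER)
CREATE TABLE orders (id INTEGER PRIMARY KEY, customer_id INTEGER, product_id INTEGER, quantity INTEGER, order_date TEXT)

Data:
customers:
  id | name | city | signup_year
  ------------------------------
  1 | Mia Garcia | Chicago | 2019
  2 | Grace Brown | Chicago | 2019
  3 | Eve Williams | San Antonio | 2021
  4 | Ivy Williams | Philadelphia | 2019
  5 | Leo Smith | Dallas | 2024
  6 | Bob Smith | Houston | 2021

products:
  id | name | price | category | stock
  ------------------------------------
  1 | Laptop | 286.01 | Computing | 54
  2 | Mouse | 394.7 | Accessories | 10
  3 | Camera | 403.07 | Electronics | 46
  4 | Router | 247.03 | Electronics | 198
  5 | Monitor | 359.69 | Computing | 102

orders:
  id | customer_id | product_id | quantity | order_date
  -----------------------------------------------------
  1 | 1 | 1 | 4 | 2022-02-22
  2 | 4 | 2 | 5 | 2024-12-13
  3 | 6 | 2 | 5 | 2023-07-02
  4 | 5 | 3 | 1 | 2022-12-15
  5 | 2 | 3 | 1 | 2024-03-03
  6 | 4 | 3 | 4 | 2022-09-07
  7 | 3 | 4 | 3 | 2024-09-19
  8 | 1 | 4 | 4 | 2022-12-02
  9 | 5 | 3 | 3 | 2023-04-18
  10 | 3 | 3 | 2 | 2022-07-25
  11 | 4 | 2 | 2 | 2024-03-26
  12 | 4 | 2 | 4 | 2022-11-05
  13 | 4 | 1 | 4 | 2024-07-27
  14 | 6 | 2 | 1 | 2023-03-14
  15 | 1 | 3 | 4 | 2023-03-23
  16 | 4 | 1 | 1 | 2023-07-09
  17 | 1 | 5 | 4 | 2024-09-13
SELECT AVG(price) FROM products

Execution result:
338.10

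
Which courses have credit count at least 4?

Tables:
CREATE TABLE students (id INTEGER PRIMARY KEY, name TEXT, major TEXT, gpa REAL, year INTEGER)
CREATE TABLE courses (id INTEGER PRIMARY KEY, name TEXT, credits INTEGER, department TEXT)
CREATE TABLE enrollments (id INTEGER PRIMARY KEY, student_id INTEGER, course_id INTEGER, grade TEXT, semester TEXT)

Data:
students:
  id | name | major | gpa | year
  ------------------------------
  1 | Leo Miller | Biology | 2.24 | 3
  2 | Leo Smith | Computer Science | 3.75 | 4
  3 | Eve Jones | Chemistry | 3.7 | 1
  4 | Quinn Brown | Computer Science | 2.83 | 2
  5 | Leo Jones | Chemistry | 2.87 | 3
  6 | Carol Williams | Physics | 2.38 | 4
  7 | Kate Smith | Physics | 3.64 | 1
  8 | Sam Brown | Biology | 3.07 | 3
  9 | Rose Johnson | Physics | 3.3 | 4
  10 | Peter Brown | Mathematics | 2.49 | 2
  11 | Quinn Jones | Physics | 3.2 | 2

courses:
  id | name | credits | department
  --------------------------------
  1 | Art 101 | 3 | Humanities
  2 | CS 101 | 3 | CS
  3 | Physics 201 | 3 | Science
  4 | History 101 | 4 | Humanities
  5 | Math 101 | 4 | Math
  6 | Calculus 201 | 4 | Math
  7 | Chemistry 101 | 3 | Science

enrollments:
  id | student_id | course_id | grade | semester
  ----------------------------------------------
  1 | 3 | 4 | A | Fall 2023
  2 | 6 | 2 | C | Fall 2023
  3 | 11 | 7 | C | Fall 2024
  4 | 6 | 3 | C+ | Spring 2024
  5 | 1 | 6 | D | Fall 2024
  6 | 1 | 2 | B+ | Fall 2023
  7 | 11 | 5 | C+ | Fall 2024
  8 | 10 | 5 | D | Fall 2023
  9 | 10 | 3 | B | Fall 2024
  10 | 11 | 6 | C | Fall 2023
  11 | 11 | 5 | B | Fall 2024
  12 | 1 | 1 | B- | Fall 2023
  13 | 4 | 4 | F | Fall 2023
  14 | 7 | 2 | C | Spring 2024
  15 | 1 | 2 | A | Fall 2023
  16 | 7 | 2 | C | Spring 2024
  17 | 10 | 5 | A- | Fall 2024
SELECT name, credits FROM courses WHERE credits >= 4

Execution result:
name | credits
History 101 | 4
Math 101 | 4
Calculus 201 | 4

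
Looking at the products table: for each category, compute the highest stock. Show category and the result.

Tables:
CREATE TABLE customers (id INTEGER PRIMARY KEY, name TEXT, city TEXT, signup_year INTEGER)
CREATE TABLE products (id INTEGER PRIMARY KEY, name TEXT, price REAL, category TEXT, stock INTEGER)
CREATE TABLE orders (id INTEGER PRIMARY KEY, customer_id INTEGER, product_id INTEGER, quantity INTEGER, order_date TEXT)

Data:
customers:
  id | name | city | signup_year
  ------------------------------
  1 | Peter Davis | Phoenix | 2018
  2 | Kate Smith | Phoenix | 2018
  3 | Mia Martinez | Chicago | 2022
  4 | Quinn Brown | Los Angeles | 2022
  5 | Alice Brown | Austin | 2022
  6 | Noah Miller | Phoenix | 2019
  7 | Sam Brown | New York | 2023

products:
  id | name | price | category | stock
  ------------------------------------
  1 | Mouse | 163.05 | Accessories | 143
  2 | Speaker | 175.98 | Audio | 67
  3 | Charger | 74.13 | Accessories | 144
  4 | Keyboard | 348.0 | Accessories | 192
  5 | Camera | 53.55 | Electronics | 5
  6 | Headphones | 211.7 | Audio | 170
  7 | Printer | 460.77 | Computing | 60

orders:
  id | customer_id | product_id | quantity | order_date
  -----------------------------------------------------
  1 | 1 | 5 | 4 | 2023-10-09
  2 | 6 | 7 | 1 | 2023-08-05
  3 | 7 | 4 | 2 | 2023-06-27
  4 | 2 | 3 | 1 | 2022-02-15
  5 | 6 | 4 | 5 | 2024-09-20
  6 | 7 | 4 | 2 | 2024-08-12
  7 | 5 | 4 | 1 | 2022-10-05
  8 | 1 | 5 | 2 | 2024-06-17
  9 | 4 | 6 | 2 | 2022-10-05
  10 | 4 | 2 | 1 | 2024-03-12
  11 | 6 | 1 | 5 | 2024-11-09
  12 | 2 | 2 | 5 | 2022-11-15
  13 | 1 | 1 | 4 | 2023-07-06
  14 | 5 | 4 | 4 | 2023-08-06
SELECT category, MAX(stock) AS max_stock FROM products GROUP BY category

Execution result:
category | max_stock
Accessories | 192
Audio | 170
Computing | 60
Electronics | 5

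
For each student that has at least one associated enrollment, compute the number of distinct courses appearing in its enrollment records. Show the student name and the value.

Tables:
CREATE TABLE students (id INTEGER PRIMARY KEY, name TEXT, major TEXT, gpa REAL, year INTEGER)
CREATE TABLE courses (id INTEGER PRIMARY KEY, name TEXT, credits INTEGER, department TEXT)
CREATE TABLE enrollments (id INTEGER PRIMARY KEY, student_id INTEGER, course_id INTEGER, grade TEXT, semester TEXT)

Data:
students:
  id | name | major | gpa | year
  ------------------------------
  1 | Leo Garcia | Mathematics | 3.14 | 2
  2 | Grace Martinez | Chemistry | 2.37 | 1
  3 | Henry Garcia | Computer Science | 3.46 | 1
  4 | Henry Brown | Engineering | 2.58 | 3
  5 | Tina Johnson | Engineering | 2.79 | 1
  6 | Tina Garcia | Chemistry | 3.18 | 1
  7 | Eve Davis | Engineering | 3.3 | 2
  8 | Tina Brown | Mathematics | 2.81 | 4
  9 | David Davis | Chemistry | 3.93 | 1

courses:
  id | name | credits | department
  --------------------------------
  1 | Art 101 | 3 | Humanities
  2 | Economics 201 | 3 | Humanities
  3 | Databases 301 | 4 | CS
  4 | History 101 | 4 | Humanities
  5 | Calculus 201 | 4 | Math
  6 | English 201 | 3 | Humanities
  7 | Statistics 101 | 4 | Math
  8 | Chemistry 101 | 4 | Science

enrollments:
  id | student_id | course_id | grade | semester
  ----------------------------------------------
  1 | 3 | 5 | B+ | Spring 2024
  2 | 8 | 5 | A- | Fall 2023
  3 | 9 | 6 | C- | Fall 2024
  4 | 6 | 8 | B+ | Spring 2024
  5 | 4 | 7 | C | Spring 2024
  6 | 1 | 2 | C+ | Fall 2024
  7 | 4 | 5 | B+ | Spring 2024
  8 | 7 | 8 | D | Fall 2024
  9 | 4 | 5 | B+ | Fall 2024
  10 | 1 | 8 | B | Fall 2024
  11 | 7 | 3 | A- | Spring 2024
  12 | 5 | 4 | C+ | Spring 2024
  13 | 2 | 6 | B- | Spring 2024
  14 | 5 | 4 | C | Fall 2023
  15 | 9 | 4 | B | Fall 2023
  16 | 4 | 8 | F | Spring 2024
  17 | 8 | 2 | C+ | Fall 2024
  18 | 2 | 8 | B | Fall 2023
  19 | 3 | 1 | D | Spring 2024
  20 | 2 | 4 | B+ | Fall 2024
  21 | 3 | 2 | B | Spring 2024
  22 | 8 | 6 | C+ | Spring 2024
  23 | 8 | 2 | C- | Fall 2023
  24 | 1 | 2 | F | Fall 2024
SELECT p.name, COUNT(DISTINCT c.course_id) AS distinct_course_count FROM enrollments c JOIN students p ON c.student_id = p.id GROUP BY p.id, p.name

Execution result:
name | distinct_course_count
Leo Garcia | 2
Grace Martinez | 3
Henry Garcia | 3
Henry Brown | 3
Tina Johnson | 1
Tina Garcia | 1
Eve Davis | 2
Tina Brown | 3
David Davis | 2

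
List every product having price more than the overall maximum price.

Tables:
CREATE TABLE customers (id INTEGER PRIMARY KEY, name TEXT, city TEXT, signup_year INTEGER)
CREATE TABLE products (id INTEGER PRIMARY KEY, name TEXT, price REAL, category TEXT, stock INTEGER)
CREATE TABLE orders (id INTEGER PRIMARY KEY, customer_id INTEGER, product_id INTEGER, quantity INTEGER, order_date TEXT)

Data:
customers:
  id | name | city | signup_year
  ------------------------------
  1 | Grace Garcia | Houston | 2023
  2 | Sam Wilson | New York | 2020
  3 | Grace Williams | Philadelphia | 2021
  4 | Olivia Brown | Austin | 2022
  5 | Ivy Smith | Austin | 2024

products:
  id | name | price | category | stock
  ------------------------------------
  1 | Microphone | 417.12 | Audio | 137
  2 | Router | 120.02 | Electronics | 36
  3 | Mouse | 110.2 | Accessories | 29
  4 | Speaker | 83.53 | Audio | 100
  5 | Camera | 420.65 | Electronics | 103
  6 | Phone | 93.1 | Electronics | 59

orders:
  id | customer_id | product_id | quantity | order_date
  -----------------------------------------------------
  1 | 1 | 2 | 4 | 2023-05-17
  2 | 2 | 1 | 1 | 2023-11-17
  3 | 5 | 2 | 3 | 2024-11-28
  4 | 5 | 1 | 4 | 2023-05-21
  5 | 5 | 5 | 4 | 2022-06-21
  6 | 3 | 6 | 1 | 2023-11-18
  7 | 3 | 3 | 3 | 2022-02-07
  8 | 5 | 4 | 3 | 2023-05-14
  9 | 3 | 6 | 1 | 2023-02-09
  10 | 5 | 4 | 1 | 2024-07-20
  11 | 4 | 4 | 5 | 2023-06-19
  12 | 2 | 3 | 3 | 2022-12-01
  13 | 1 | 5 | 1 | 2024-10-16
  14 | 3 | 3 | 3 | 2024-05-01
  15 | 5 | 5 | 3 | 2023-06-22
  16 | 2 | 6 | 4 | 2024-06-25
SELECT name, price FROM products WHERE price > (SELECT MAX(price) FROM products)

Execution result:
(no rows)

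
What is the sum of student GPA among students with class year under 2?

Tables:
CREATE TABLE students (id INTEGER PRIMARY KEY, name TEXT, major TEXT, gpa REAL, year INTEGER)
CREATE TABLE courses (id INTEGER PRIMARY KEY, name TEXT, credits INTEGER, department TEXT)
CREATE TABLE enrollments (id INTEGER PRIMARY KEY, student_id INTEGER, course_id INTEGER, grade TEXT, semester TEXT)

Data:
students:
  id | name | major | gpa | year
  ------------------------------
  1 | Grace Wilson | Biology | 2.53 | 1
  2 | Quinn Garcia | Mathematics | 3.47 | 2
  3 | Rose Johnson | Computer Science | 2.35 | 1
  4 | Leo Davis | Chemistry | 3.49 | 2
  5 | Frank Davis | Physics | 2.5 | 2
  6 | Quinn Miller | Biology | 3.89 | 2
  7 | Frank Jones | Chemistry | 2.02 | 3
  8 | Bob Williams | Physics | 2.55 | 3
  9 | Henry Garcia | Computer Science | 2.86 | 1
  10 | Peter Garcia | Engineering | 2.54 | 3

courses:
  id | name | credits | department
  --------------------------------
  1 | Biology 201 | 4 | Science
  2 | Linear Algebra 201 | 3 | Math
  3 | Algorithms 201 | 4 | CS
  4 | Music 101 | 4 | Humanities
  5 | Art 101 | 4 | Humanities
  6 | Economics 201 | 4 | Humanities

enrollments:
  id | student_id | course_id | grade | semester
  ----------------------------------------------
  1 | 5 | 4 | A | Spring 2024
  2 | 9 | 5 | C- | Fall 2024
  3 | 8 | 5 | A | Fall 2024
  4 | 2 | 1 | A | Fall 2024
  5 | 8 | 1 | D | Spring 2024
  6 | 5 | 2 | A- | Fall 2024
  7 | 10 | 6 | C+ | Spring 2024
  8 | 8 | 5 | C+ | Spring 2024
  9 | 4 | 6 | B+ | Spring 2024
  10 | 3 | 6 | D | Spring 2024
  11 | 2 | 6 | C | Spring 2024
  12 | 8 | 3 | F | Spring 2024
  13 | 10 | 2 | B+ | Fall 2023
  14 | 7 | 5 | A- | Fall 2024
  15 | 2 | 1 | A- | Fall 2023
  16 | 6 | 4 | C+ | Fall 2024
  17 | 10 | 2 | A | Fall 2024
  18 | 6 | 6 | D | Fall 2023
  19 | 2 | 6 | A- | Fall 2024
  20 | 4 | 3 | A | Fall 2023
SELECT SUM(gpa) FROM students WHERE year < 2

Execution result:
7.74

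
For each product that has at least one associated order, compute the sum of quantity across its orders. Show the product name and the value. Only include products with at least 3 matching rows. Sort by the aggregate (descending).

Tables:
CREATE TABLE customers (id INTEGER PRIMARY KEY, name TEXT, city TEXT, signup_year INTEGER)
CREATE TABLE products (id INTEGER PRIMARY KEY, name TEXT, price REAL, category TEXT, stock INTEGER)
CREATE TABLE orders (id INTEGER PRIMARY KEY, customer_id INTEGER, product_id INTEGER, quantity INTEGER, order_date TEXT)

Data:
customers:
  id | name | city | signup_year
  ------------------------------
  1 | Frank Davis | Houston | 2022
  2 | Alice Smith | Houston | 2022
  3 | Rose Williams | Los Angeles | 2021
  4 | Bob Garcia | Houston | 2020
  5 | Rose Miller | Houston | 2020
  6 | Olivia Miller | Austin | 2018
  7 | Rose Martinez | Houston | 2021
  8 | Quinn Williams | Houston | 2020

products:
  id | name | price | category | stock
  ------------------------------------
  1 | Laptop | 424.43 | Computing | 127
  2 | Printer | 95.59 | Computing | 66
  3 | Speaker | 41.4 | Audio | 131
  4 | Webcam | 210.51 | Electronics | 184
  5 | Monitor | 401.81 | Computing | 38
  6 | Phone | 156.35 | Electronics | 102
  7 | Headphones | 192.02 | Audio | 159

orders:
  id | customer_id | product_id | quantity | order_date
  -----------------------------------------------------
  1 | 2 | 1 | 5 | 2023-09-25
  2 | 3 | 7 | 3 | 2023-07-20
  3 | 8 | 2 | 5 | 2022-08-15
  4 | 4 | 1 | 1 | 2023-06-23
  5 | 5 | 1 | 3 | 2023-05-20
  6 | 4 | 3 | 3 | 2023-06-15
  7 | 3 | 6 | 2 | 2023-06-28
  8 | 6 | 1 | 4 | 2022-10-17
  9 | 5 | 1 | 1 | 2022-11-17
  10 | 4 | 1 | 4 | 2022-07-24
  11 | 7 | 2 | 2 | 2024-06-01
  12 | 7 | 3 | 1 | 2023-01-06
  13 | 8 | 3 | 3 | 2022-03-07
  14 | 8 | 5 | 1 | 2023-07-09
SELECT p.name, SUM(c.quantity) AS sum_quantity FROM orders c JOIN products p ON c.product_id = p.id GROUP BY p.id, p.name HAVING COUNT(*) >= 3 ORDER BY sum_quantity DESC

Execution result:
name | sum_quantity
Laptop | 18
Speaker | 7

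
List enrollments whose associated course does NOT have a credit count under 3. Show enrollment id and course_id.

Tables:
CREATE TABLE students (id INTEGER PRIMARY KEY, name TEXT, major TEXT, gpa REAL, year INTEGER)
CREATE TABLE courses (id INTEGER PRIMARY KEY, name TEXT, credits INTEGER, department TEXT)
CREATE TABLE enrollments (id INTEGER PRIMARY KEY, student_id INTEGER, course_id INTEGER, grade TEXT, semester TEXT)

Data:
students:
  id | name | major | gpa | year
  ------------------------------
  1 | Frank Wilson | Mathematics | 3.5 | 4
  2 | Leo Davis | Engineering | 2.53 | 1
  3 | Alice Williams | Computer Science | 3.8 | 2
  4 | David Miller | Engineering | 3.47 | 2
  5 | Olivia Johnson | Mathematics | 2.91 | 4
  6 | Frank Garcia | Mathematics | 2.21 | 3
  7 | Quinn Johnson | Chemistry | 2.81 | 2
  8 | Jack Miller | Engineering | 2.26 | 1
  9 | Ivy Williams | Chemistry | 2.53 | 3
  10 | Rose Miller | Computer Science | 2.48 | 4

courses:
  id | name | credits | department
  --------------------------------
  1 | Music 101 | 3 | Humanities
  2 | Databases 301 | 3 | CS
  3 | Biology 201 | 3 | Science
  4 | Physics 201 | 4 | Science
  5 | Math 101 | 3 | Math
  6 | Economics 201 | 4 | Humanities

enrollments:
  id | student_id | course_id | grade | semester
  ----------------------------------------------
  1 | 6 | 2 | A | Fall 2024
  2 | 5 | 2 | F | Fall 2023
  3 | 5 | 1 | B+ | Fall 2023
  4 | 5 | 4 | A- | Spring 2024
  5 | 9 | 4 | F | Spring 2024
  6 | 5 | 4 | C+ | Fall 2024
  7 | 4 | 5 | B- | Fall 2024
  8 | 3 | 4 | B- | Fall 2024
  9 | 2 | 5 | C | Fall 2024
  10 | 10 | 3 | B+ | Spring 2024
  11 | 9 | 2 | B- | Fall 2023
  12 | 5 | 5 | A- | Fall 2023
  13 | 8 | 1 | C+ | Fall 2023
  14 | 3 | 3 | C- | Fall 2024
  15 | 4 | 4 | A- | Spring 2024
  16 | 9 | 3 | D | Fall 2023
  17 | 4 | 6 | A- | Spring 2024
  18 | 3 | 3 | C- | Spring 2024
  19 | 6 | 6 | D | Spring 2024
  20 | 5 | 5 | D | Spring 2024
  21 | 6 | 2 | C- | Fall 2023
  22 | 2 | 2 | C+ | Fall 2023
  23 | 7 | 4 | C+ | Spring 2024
SELECT id, course_id FROM enrollments WHERE course_id NOT IN (SELECT id FROM courses WHERE credits < 3)

Execution result:
id | course_id
1 | 2
2 | 2
3 | 1
4 | 4
5 | 4
6 | 4
7 | 5
8 | 4
9 | 5
10 | 3
11 | 2
12 | 5
13 | 1
14 | 3
15 | 4
16 | 3
17 | 6
18 | 3
19 | 6
20 | 5
21 | 2
22 | 2
23 | 4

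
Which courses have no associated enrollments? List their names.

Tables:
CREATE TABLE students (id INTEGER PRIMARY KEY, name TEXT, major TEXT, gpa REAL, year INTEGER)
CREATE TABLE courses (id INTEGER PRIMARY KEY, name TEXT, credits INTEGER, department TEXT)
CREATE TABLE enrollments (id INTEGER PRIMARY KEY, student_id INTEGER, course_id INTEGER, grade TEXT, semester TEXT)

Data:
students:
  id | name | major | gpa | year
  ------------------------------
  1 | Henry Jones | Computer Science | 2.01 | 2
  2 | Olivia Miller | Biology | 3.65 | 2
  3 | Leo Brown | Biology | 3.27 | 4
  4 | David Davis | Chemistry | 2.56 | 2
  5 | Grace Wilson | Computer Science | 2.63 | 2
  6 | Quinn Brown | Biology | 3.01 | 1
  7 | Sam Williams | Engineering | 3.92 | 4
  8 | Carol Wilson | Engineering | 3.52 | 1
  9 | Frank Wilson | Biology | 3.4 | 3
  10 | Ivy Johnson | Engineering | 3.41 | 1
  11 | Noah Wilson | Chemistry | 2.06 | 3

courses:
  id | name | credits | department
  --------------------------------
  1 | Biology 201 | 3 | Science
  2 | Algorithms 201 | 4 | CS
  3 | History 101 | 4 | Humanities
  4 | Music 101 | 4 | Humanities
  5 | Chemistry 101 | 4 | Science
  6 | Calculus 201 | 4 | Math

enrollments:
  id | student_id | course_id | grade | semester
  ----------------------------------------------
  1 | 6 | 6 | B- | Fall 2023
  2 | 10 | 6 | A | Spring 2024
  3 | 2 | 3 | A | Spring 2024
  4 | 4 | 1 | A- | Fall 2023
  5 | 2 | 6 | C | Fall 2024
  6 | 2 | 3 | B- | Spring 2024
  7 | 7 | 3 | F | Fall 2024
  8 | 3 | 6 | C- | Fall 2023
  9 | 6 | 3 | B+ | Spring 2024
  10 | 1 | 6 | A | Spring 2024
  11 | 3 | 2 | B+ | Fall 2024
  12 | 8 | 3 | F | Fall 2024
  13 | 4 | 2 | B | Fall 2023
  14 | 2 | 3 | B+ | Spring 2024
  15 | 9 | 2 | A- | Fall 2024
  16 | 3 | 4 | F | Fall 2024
SELECT p.name FROM courses p LEFT JOIN enrollments c ON c.course_id = p.id WHERE c.id IS NULL

Execution result:
Chemistry 101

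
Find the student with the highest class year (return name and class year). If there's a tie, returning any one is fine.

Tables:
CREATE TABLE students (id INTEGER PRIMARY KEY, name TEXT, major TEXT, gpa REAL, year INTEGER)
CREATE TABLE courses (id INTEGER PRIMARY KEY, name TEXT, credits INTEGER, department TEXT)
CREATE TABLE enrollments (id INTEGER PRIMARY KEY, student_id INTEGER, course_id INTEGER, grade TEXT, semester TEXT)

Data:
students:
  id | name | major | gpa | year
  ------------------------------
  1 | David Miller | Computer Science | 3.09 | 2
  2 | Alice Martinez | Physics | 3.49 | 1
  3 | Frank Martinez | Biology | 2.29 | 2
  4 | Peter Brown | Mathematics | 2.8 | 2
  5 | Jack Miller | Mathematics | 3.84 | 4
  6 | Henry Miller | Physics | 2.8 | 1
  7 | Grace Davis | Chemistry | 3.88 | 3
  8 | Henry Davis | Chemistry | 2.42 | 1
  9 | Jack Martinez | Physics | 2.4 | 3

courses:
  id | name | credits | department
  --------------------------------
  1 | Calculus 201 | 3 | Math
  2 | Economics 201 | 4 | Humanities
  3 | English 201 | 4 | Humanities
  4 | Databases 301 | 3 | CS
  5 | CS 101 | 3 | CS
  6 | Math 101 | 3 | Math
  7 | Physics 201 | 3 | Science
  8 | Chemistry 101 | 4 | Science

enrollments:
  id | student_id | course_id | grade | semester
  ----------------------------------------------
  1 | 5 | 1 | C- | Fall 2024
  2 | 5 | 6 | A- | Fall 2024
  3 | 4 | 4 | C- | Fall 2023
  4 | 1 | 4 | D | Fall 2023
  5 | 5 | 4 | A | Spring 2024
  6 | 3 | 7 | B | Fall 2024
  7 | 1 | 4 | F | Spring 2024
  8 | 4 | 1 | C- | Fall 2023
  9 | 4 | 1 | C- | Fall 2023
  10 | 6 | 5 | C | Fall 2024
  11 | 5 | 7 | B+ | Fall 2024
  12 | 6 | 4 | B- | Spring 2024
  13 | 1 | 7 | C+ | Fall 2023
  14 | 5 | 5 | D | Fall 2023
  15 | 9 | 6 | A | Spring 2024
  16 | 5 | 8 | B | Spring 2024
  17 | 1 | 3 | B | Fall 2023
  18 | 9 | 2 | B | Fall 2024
SELECT name, year FROM students ORDER BY year DESC LIMIT 1

Execution result:
name | year
Jack Miller | 4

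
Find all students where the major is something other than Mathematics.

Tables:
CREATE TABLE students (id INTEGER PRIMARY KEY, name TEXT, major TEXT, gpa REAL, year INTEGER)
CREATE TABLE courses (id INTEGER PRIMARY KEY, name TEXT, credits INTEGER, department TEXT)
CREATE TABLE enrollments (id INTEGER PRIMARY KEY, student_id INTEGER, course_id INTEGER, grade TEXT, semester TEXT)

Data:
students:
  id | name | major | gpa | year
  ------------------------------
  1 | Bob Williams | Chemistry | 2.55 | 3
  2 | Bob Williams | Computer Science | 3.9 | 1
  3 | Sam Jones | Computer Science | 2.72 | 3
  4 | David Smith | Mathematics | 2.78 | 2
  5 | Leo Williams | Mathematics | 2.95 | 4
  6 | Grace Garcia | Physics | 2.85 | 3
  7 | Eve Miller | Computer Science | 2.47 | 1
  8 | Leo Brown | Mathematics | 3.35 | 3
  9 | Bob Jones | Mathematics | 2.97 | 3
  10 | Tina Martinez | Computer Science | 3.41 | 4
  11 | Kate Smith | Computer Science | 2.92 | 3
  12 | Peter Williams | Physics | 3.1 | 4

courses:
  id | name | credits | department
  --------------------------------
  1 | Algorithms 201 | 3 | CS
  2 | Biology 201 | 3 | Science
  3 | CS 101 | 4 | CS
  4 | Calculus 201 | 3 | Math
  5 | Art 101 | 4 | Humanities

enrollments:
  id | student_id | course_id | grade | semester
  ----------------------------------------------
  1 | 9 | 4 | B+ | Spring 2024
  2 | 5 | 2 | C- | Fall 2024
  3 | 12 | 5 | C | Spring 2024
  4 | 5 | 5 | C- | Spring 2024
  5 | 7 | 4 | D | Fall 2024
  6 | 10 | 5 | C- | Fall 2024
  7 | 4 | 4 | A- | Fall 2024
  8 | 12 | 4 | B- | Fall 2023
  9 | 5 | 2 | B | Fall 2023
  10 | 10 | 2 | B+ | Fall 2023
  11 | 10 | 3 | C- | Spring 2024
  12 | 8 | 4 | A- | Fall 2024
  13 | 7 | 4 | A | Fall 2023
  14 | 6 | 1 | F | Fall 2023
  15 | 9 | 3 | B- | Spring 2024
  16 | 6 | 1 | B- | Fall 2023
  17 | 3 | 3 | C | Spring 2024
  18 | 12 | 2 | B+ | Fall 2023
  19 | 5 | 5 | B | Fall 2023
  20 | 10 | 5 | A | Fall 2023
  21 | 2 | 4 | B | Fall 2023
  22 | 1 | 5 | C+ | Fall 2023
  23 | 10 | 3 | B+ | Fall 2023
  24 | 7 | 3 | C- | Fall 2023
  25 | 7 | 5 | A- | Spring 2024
SELECT name, major FROM students WHERE major <> 'Mathematics'

Execution result:
name | major
Bob Williams | Chemistry
Bob Williams | Computer Science
Sam Jones | Computer Science
Grace Garcia | Physics
Eve Miller | Computer Science
Tina Martinez | Computer Science
Kate Smith | Computer Science
Peter Williams | Physics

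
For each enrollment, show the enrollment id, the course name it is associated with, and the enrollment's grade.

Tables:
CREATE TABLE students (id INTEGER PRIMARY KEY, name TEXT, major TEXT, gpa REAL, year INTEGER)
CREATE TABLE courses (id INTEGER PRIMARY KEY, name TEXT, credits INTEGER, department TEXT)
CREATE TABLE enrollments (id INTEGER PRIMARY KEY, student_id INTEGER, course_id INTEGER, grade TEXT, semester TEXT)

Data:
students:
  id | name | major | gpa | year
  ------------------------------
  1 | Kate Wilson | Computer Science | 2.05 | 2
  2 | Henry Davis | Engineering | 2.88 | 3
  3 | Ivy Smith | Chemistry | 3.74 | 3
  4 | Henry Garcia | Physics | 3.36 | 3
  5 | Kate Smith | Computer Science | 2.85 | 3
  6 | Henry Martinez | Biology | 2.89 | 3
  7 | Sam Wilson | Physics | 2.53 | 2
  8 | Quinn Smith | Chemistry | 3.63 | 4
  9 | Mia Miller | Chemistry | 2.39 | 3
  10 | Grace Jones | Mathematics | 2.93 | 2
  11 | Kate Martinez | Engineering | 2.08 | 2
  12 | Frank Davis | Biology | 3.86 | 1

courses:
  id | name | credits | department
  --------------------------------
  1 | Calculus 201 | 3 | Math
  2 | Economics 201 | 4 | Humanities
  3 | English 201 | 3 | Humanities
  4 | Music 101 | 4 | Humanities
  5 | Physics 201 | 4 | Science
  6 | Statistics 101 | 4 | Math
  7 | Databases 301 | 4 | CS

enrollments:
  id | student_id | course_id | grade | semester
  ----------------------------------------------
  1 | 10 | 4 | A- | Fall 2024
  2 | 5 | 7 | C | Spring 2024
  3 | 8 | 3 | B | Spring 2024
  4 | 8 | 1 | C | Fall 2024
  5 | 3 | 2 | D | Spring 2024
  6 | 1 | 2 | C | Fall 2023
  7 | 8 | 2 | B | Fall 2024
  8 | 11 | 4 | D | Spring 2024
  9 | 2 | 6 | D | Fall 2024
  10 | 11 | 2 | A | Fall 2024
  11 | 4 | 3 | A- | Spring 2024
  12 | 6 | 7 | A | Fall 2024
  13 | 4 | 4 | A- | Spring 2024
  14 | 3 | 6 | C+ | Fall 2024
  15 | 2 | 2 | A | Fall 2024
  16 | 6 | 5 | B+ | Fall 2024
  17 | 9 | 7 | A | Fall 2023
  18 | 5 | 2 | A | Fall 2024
SELECT c.id, p.name AS course, c.grade FROM enrollments c JOIN courses p ON c.course_id = p.id

Execution result:
id | course | grade
1 | Music 101 | A-
2 | Databases 301 | C
3 | English 201 | B
4 | Calculus 201 | C
5 | Economics 201 | D
6 | Economics 201 | C
7 | Economics 201 | B
8 | Music 101 | D
9 | Statistics 101 | D
10 | Economics 201 | A
11 | English 201 | A-
12 | Databases 301 | A
13 | Music 101 | A-
14 | Statistics 101 | C+
15 | Economics 201 | A
16 | Physics 201 | B+
17 | Databases 301 | A
18 | Economics 201 | A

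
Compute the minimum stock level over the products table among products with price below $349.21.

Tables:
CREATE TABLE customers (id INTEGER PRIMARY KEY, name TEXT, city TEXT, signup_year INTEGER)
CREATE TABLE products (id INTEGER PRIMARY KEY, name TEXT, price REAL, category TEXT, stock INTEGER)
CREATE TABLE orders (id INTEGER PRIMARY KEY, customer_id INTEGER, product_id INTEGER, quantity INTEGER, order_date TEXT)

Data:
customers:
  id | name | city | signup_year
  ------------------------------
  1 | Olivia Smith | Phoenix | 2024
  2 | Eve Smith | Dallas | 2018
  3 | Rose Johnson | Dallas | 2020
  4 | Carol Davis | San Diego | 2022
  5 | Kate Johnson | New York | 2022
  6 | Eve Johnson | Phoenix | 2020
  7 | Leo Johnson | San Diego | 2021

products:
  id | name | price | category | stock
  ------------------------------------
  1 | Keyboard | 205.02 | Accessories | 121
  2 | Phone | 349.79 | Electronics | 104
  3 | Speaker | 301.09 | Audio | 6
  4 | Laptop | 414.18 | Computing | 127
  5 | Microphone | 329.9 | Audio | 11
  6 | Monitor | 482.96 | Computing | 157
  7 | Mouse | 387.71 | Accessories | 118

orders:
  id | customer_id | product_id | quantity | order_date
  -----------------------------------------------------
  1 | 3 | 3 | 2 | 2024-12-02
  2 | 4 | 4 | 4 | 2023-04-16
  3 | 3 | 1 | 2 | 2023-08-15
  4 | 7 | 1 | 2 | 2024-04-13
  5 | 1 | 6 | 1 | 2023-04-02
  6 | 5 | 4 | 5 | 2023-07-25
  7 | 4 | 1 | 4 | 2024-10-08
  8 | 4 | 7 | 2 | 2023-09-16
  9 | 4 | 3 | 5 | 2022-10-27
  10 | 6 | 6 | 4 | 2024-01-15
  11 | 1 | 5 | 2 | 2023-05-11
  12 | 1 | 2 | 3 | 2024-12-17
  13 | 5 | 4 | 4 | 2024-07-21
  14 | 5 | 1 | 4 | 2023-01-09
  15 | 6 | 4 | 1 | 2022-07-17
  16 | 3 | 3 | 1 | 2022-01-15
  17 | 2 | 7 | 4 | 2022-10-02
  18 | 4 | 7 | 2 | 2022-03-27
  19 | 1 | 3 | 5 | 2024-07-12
SELECT MIN(stock) FROM products WHERE price < 349.21

Execution result:
6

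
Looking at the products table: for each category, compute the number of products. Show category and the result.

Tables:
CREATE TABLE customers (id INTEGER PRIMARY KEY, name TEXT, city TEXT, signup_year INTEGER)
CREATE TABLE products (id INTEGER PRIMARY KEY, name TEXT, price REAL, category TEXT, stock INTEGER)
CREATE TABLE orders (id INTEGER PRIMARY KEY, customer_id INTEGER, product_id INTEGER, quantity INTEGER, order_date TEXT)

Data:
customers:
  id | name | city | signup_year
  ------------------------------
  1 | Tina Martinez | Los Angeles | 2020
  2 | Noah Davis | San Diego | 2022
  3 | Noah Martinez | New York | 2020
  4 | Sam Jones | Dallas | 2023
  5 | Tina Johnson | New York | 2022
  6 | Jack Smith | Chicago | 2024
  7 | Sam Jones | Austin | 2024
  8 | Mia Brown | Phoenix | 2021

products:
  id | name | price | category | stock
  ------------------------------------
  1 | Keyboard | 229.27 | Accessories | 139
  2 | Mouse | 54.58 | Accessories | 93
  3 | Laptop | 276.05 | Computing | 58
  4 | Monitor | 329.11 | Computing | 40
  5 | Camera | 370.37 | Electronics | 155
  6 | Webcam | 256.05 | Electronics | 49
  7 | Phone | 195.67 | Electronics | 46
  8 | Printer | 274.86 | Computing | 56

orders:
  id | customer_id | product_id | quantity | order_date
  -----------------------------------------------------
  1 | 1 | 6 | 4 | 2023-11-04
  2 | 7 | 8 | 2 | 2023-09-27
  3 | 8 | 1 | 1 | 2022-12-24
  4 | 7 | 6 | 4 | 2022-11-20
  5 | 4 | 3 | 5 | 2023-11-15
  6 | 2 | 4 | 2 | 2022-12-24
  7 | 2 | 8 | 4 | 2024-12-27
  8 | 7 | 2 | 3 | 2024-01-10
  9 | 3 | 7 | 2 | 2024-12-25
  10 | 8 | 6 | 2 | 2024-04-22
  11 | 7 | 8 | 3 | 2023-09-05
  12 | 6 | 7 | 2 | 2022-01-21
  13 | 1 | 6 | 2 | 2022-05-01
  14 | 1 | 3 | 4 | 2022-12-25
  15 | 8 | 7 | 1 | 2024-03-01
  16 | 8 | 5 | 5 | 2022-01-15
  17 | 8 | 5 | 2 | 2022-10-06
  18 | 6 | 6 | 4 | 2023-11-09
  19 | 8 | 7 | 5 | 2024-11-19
SELECT category, COUNT(*) AS n FROM products GROUP BY category

Execution result:
category | n
Accessories | 2
Computing | 3
Electronics | 3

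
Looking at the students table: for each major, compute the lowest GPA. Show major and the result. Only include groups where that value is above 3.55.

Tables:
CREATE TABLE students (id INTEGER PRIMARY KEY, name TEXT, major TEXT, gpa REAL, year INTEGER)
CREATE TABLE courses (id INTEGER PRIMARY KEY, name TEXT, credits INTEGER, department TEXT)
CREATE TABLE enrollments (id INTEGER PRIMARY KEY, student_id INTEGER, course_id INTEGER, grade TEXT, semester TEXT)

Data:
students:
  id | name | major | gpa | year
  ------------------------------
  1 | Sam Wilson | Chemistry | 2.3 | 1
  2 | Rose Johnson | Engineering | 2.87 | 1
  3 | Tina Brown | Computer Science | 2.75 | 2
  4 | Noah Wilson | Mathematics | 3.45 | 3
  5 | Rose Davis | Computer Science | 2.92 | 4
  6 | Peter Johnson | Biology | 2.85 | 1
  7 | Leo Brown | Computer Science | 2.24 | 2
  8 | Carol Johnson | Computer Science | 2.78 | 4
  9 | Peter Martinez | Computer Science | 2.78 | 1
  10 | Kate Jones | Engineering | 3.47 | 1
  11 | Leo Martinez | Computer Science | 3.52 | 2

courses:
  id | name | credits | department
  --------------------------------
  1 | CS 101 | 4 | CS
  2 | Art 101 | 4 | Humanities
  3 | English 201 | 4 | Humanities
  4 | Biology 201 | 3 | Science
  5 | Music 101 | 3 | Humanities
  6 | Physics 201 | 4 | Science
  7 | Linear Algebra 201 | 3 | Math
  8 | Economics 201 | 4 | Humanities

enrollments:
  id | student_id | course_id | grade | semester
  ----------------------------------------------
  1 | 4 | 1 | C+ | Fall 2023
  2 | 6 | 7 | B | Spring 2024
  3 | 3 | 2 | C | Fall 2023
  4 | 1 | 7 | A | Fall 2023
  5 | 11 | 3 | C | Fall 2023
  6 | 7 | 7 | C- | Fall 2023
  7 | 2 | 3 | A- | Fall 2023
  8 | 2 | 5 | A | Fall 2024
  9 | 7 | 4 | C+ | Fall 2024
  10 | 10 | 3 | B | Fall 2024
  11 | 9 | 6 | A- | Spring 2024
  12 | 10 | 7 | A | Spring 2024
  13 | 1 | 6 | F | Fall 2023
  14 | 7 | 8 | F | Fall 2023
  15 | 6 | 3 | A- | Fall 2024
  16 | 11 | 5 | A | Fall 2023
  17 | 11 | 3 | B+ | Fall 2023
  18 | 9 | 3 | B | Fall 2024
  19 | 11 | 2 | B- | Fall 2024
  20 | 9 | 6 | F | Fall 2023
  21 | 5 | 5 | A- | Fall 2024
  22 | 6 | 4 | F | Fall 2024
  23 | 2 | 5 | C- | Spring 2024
SELECT major, MIN(gpa) AS min_gpa FROM students GROUP BY major HAVING MIN(gpa) > 3.55

Execution result:
(no rows)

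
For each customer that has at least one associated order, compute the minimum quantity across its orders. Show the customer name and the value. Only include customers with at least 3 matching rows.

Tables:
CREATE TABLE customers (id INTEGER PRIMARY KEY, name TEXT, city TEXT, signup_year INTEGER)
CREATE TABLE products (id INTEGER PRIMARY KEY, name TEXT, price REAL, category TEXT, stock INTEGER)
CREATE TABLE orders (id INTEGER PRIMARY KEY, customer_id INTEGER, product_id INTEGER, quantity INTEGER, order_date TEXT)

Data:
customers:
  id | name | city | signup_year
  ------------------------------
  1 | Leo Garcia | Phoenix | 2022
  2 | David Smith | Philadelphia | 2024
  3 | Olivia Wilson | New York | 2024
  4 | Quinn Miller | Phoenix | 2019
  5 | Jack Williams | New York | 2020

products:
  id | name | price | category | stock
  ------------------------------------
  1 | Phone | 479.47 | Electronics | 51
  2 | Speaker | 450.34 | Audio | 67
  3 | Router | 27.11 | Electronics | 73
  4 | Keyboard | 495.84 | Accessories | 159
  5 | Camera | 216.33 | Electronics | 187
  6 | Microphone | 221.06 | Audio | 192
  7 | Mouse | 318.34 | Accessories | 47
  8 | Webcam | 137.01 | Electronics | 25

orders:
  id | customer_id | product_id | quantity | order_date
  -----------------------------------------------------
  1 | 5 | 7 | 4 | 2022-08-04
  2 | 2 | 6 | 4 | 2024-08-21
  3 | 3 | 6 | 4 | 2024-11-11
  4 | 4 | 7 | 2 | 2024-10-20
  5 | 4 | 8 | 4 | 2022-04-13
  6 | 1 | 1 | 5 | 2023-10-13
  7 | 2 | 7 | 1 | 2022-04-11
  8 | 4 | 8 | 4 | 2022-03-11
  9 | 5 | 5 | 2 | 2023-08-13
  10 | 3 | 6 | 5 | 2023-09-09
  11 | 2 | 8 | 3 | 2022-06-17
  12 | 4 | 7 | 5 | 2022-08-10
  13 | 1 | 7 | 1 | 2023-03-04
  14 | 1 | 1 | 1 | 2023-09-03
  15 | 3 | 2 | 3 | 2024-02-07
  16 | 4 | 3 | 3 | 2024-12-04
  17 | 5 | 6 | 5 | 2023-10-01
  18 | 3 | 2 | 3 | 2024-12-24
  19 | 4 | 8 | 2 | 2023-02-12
SELECT p.name, MIN(c.quantity) AS min_quantity FROM orders c JOIN customers p ON c.customer_id = p.id GROUP BY p.id, p.name HAVING COUNT(*) >= 3

Execution result:
name | min_quantity
Leo Garcia | 1
David Smith | 1
Olivia Wilson | 3
Quinn Miller | 2
Jack Williams | 2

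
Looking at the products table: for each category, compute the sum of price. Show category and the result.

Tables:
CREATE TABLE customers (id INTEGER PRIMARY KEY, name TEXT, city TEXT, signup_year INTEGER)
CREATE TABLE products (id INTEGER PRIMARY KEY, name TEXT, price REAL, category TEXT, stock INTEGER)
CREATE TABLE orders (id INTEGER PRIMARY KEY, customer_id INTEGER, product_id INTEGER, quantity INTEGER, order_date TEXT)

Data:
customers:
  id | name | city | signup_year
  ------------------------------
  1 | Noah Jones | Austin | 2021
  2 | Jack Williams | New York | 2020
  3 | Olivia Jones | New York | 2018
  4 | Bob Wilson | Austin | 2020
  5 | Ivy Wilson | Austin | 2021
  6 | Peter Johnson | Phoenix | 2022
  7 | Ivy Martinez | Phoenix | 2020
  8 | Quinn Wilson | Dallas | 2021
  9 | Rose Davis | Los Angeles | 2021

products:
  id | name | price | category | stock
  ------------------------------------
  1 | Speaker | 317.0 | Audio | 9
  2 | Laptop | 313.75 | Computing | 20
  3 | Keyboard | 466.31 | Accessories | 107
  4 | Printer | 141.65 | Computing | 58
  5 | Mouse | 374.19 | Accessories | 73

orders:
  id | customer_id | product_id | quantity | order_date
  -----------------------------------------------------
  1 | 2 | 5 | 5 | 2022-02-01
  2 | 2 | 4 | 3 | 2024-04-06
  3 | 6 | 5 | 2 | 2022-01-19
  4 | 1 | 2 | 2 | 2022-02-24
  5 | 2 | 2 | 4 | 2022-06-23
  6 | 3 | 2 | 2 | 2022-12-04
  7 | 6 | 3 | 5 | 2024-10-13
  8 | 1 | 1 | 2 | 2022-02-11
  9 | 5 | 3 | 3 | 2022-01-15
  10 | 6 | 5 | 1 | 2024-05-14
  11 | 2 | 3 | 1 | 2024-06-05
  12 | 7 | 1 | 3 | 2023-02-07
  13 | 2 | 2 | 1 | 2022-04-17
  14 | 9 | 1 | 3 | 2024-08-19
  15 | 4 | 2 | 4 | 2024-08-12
SELECT category, SUM(price) AS sum_price FROM products GROUP BY category

Execution result:
category | sum_price
Accessories | 840.50
Audio | 317.00
Computing | 455.40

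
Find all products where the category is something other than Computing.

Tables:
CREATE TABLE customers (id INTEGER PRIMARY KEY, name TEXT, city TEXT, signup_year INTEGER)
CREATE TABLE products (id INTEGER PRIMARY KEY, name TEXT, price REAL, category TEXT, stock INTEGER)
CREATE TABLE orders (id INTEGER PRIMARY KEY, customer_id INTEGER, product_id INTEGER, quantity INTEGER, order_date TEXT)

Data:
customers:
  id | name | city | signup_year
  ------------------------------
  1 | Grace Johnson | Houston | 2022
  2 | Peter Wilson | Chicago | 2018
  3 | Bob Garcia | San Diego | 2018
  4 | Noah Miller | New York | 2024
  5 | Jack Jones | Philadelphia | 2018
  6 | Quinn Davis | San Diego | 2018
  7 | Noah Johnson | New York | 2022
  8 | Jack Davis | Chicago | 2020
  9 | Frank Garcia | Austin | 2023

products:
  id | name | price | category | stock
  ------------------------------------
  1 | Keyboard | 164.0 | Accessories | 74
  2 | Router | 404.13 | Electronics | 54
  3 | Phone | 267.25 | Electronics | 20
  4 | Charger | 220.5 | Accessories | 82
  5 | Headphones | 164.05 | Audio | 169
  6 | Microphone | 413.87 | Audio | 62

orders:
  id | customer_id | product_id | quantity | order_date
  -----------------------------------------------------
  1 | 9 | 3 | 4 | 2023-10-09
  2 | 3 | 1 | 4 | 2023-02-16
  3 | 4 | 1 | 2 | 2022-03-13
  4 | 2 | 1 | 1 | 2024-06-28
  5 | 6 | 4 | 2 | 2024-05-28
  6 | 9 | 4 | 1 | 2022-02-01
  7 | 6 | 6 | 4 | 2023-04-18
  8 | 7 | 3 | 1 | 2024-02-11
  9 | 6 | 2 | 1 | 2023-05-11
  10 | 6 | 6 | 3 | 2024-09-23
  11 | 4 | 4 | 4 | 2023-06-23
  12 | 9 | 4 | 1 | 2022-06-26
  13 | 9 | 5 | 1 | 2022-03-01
SELECT name, category FROM products WHERE category <> 'Computing'

Execution result:
name | category
Keyboard | Accessories
Router | Electronics
Phone | Electronics
Charger | Accessories
Headphones | Audio
Microphone | Audio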